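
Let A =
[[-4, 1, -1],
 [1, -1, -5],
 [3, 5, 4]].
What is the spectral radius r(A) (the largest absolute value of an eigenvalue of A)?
r(A) ≈ 5.0538

The eigenvalues of A are the roots of its characteristic polynomial. With M = A (coefficients from the trace, the sum of principal 2x2 minors, and det A):
  p(λ) = det(λ I - M) = λ^3 + λ^2 + 11λ + 111.
No integer candidate from the rational root theorem (±divisors of 111) is a root, so the roots are irrational. The cubic discriminant is Δ = -316336 < 0, so there is one real root and a complex-conjugate pair. p(-5) = -44 and p(-4) = 19 have opposite signs, so a root lies in (-5, -4); Newton's method refines it to λ ≈ -4.3459. Dividing out (λ - (-4.3459)) leaves approximately λ^2 - 3.3459λ + 25.5412. For λ^2 - 3.3459λ + 25.5412 the discriminant is -90.9694. It is negative, so the remaining roots are the complex-conjugate pair λ ≈ 1.673 ± 4.7689i. Their product equals the constant term, so |λ|^2 ≈ 25.5412 and |λ| ≈ 5.0538.
Thus the eigenvalues (to 4 decimals) are -4.3459 (modulus 4.3459); 1.673 ± 4.7689i (modulus 5.0538). The spectral radius is the largest modulus: r(A) ≈ 5.0538. (Cross-check: r(A) ≤ ||A||_2 ≈ 8.0762; equality holds whenever A is normal, though it can also hold for some non-normal A.)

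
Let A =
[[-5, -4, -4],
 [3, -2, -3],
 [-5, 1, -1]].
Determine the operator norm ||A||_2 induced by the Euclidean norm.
||A||_2 ≈ 8.4438 (= sqrt(largest eigenvalue of A^T A))

||A||_2 = sigma_max(A) = sqrt(lambda_max(A^T A)). Form the symmetric matrix M = A^T A =
[[59, 9, 16],
 [9, 21, 21],
 [16, 21, 26]].
Its characteristic polynomial (trace, sum of principal 2x2 minors, determinant of M give the coefficients) is
  p(λ) = det(λ I - M) = λ^3 - 106λ^2 + 2541λ - 4761.
No integer candidate from the rational root theorem (±divisors of 4761) is a root, so the roots are irrational. The cubic discriminant is Δ = 6710254569 > 0, so there are three distinct real roots. p(2) = -95 and p(3) = 1935 have opposite signs, so a root lies in (2, 3); Newton's method refines it to λ ≈ 2.0447. p(32) = 775 and p(33) = -405 have opposite signs, so a root lies in (32, 33); Newton's method refines it to λ ≈ 32.6584. p(71) = -785 and p(72) = 1935 have opposite signs, so a root lies in (71, 72); Newton's method refines it to λ ≈ 71.2969. Check (Vieta): the three roots sum to 106, matching tr M = 106.
So the eigenvalues of A^T A are ≈ 2.0447, 32.6584, 71.2969 (all ≥ 0, as they must be for A^T A). The largest is λ_max ≈ 71.2969, hence ||A||_2 = sqrt(λ_max) ≈ 8.4438.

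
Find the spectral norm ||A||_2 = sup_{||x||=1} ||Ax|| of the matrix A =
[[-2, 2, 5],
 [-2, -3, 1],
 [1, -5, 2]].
||A||_2 ≈ 6.2454 (= sqrt(largest eigenvalue of A^T A))

||A||_2 = sigma_max(A) = sqrt(lambda_max(A^T A)). Form the symmetric matrix M = A^T A =
[[9, -3, -10],
 [-3, 38, -3],
 [-10, -3, 30]].
Its characteristic polynomial (trace, sum of principal 2x2 minors, determinant of M give the coefficients) is
  p(λ) = det(λ I - M) = λ^3 - 77λ^2 + 1634λ - 5929.
No integer candidate from the rational root theorem (±divisors of 5929) is a root, so the roots are irrational. The cubic discriminant is Δ = 30616569 > 0, so there are three distinct real roots. p(4) = -561 and p(5) = 441 have opposite signs, so a root lies in (4, 5); Newton's method refines it to λ ≈ 4.5442. p(33) = 77 and p(34) = -81 have opposite signs, so a root lies in (33, 34); Newton's method refines it to λ ≈ 33.4506. p(39) = -1 and p(40) = 231 have opposite signs, so a root lies in (39, 40); Newton's method refines it to λ ≈ 39.0052. Check (Vieta): the three roots sum to 77, matching tr M = 77.
So the eigenvalues of A^T A are ≈ 4.5442, 33.4506, 39.0052 (all ≥ 0, as they must be for A^T A). The largest is λ_max ≈ 39.0052, hence ||A||_2 = sqrt(λ_max) ≈ 6.2454.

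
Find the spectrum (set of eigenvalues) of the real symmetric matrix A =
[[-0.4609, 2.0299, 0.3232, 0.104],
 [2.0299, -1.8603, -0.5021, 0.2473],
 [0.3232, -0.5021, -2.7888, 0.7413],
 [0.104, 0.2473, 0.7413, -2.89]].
sigma(A) ≈ {-4, -3, -2, 1}

A is real symmetric, so its spectrum consists of real eigenvalues. Expanding the characteristic polynomial of the displayed matrix gives
  det(λ I - A) = p(λ) = λ^4 + (8)λ^3 + (17)λ^2 + (-2)λ + (-24).
Solving p(λ) = 0 yields eigenvalues ≈ -4, -3, -2, 1. (A is shown rounded to 4 decimals, so these recover the underlying integer eigenvalues to within that precision.)
Verification: the trace of A = -8 equals the sum of eigenvalues -8, and det(A) ≈ -23.9992 matches the eigenvalue product -24.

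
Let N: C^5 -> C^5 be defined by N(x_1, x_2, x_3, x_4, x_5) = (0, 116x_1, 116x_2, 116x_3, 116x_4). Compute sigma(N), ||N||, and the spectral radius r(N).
sigma(N) = {0}; ||N|| = 116; r(N) = 0. (N is nilpotent with N^5 = 0.)

On C^5, N is a strictly lower-triangular matrix with 116 on the subdiagonal and zeros elsewhere, so its characteristic polynomial is lambda^5 and every eigenvalue is 0: sigma(N) = {0}. For the operator norm, N e_i = 116e_{i+1} for i = 1, ..., 4 and N e_5 = 0, so the singular values of N are 116 (with multiplicity 4) and 0; hence ||N|| = 116. The spectral radius r(N) = max|lambda| = 0. Note ||N|| > r(N) — characteristic of non-normal nilpotent operators. Indeed N^5 = 0.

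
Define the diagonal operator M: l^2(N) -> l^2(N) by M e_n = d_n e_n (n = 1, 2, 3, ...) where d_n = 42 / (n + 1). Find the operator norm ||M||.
||M|| = 21 (attained at n = 1)

For M diagonal, ||M|| = sup_n |d_n| = sup_n 42/(n + 1). This is positive and strictly decreasing in n, so the supremum is attained at n = 1: d_1 = 42/(1 + 1) = 21. Hence ||M|| = 21.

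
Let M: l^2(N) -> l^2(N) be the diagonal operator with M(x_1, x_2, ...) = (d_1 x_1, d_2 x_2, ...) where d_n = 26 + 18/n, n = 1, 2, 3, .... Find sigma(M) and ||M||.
sigma(M) = {26 + 18/n : n ≥ 1} ∪ {26}; ||M|| = 44

A bounded diagonal operator on l^2 with diagonal entries d_n has spectrum equal to the closure of {d_n : n ≥ 1}: every d_n is an eigenvalue (with eigenvector e_n), so {d_n} ⊂ sigma(M); the spectrum is closed, so its closure is too; and for lambda not in the closure, (M - lambda I) has bounded inverse (the diagonal entries 1/(d_n - lambda) are bounded). For our sequence d_n = 26 + 18/n, n = 1, 2, 3, ...:
  - {d_n} = {26 + 18/n : n ≥ 1}; the only limit point is 26
  - closure = {26 + 18/n : n ≥ 1} ∪ {26}
For the norm: a diagonal operator has ||M|| = sup_n |d_n|. Here d_n = 26 + 18/n is positive and decreasing, so sup_n |d_n| = d_1 = 26 + 18 = 44. So ||M|| = 44.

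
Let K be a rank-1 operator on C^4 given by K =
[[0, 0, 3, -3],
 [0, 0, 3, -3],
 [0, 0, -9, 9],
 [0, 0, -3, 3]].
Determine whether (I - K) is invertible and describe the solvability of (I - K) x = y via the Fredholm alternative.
(I - K) is invertible (det(I - K) = 7 ≠ 0), so for every y in C^4 the equation (I - K) x = y has a unique solution.

K has rank 1, so it is an outer product K = u v^T: every row of K is a multiple of one row vector. Reading off the entries, u = (1, 1, -3, -1) and v = (0, 0, 3, -3) (row i of K equals u_i·v^T). A rank-one matrix u v^T satisfies K u = u (v·u) and kills the (3)-dimensional subspace v^⊥, so its characteristic polynomial is lambda^3 (lambda - v·u) with v·u = tr K = -6. Hence the eigenvalues of I - K are 1 (multiplicity 3) and 1 - (-6) = 7, so det(I - K) = 7. (Direct check: I - K =
[[1, 0, -3, 3],
 [0, 1, -3, 3],
 [0, 0, 10, -9],
 [0, 0, 3, -2]]
has determinant 7.) The finite-dimensional Fredholm alternative says: either (I - K) is invertible, or ker(I - K) ≠ {0} and then range(I - K) = ker((I - K)^*)^⊥, with dim ker(I - K) = dim ker((I - K)^*). Since det(I - K) ≠ 0, 1 is not an eigenvalue of K and ker(I - K) = {0}, so we are in the first case: for every y there is a unique x = (I - K)^(-1) y. Explicitly, by the Sherman–Morrison formula, (I - u v^T)^(-1) = I + u v^T/(1 - v·u), i.e. (I - K)^(-1) = I + K/(7).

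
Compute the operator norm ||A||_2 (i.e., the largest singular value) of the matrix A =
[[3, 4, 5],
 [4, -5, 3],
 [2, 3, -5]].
||A||_2 ≈ 8.4454 (= sqrt(largest eigenvalue of A^T A))

||A||_2 = sigma_max(A) = sqrt(lambda_max(A^T A)). Form the symmetric matrix M = A^T A =
[[29, -2, 17],
 [-2, 50, -10],
 [17, -10, 59]].
Its characteristic polynomial (trace, sum of principal 2x2 minors, determinant of M give the coefficients) is
  p(λ) = det(λ I - M) = λ^3 - 138λ^2 + 5718λ - 68644.
No integer candidate from the rational root theorem (±divisors of 68644) is a root, so the roots are irrational. The cubic discriminant is Δ = 997948512 > 0, so there are three distinct real roots. p(21) = -163 and p(22) = 1008 have opposite signs, so a root lies in (21, 22); Newton's method refines it to λ ≈ 21.132. p(45) = 341 and p(46) = -288 have opposite signs, so a root lies in (45, 46); Newton's method refines it to λ ≈ 45.5427. p(71) = -413 and p(72) = 908 have opposite signs, so a root lies in (71, 72); Newton's method refines it to λ ≈ 71.3253. Check (Vieta): the three roots sum to 138, matching tr M = 138.
So the eigenvalues of A^T A are ≈ 21.132, 45.5427, 71.3253 (all ≥ 0, as they must be for A^T A). The largest is λ_max ≈ 71.3253, hence ||A||_2 = sqrt(λ_max) ≈ 8.4454.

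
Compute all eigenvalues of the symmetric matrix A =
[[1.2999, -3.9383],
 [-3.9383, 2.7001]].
sigma(A) ≈ {-2, 6}

A is real symmetric, so its spectrum consists of real eigenvalues. Expanding the characteristic polynomial of the displayed matrix gives
  det(λ I - A) = p(λ) = λ^2 + (-4)λ + (-12).
Solving p(λ) = 0 yields eigenvalues ≈ -2, 6. (A is shown rounded to 4 decimals, so these recover the underlying integer eigenvalues to within that precision.)
Verification: the trace of A = 4 equals the sum of eigenvalues 4, and det(A) ≈ -12.0003 matches the eigenvalue product -12.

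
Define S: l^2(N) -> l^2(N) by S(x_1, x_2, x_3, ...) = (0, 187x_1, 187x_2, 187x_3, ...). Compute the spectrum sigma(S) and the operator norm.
sigma(S) = closed disk {z in C : |z| ≤ 187}; ||S|| = 187

Note S = 187·U where U is the unit right shift (U x)_k = x_{k-1} (with x_0 := 0); so ||S|| = 187||U|| and sigma(S) = 187·sigma(U). ||S x||^2 = sum_{k≥1} |187x_k|^2 = 34969||x||^2, so ||S|| = 187 and sigma(S) ⊂ {|z| ≤ 187}. For any |lambda| < 187, the equation (S - lambda I) x = 0 forces x_1 = 0, then 187x_k = lambda x_{k+1} ⇒ x = 0, so S has no eigenvalues. But (S - lambda I) is not surjective for |lambda| < 187: solving (S - lambda I) x = e_1 would require x_n proportional to (lambda/187)^(-n), which is not in l^2. So every |lambda| < 187 lies in the residual spectrum. The boundary |lambda| = 187 is in the approximate point spectrum (the spectrum is closed). Hence sigma(S) is the closed disk of radius 187.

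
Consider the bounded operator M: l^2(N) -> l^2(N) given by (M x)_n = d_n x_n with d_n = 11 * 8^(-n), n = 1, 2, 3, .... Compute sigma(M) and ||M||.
sigma(M) = {11 * 8^(-n) : n ≥ 1} ∪ {0}; ||M|| = 11/8

A bounded diagonal operator on l^2 with diagonal entries d_n has spectrum equal to the closure of {d_n : n ≥ 1}: every d_n is an eigenvalue (with eigenvector e_n), so {d_n} ⊂ sigma(M); the spectrum is closed, so its closure is too; and for lambda not in the closure, (M - lambda I) has bounded inverse (the diagonal entries 1/(d_n - lambda) are bounded). For our sequence d_n = 11 * 8^(-n), n = 1, 2, 3, ...:
  - {d_n} = {11 * 8^(-n) : n ≥ 1}; the only limit point is 0
  - closure = {11 * 8^(-n) : n ≥ 1} ∪ {0}
For the norm: a diagonal operator has ||M|| = sup_n |d_n|. Here d_n = 11 * 8^(-n) is positive and decreasing, so sup_n |d_n| = d_1 = 11/8. So ||M|| = 11/8.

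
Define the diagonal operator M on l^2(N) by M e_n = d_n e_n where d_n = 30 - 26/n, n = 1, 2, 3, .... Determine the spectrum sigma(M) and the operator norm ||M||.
sigma(M) = {30 - 26/n : n ≥ 1} ∪ {30}; ||M|| = 30

A bounded diagonal operator on l^2 with diagonal entries d_n has spectrum equal to the closure of {d_n : n ≥ 1}: every d_n is an eigenvalue (with eigenvector e_n), so {d_n} ⊂ sigma(M); the spectrum is closed, so its closure is too; and for lambda not in the closure, (M - lambda I) has bounded inverse (the diagonal entries 1/(d_n - lambda) are bounded). For our sequence d_n = 30 - 26/n, n = 1, 2, 3, ...:
  - {d_n} = {30 - 26/n : n ≥ 1}; the only limit point is 30
  - closure = {30 - 26/n : n ≥ 1} ∪ {30}
For the norm: a diagonal operator has ||M|| = sup_n |d_n|. Here d_n = 30 - 26/n increases monotonically from d_1 = 4 toward 30, with all terms in [4, 30); so sup_n |d_n| = 30 (the supremum is the limit, not attained). So ||M|| = 30.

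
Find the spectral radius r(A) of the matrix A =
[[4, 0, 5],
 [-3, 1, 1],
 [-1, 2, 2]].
r(A) = 5

The eigenvalues of A are the roots of its characteristic polynomial. With M = A (coefficients from the trace, the sum of principal 2x2 minors, and det A):
  p(λ) = det(λ I - M) = λ^3 - 7λ^2 + 17λ + 25.
By the rational root theorem any rational root is an integer divisor of 25. Testing λ = -1: p(-1) = -1 - 7 - 17 + 25 = 0, so λ = -1 is a root. Dividing out (λ + 1) leaves p(λ) = (λ + 1)(λ^2 - 8λ + 25). For λ^2 - 8λ + 25 the discriminant is -36. It is negative, so the roots are the complex-conjugate pair λ = 4 ± (sqrt(36)/2) i ≈ 4 ± 3i. For a conjugate pair the product of the roots equals the constant term, so |λ|^2 = 25 and |λ| = sqrt(25) = 5.
Thus the eigenvalues (to 4 decimals) are 4 ± 3i (modulus 5); -1 (modulus 1). The spectral radius is the largest modulus: r(A) = 5. (Cross-check: r(A) ≤ ||A||_2 ≈ 6.568; equality holds whenever A is normal, though it can also hold for some non-normal A.)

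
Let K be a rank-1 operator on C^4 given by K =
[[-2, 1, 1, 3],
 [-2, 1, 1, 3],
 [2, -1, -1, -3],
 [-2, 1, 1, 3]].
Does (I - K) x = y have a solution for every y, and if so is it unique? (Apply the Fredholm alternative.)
(I - K) is singular (det(I - K) = 0, i.e. 1 ∈ sigma(K)). (I - K) x = y is solvable iff y ⊥ ker((I - K)^*) = span{(-2, 1, 1, 3)}, i.e. iff -2y_1 + y_2 + y_3 + 3y_4 = 0. When solvable, the solutions are x = y + c·(1, 1, -1, 1), c arbitrary (ker(I - K) = span{(1, 1, -1, 1)}, dimension 1).

K has rank 1, so it is an outer product K = u v^T: every row of K is a multiple of one row vector. Reading off the entries, u = (1, 1, -1, 1) and v = (-2, 1, 1, 3) (row i of K equals u_i·v^T). A rank-one matrix u v^T satisfies K u = u (v·u) and kills the (3)-dimensional subspace v^⊥, so its characteristic polynomial is lambda^3 (lambda - v·u) with v·u = tr K = 1. Hence the eigenvalues of I - K are 1 (multiplicity 3) and 1 - (1) = 0, so det(I - K) = 0. (Direct check: I - K =
[[3, -1, -1, -3],
 [2, 0, -1, -3],
 [-2, 1, 2, 3],
 [2, -1, -1, -2]]
has determinant 0.) So 1 is an eigenvalue of K and (I - K) is not invertible. The finite-dimensional Fredholm alternative says: either (I - K) is invertible, or ker(I - K) ≠ {0} and then range(I - K) = ker((I - K)^*)^⊥, with dim ker(I - K) = dim ker((I - K)^*). We are in the second case, so we need both kernels. Kernel of I - K: (I - K) u = u - u (v·u) = u - u = 0, so ker(I - K) = span{u} = span{(1, 1, -1, 1)} (it is exactly 1-dimensional because rank(I - K) = 3). Kernel of the adjoint: K is real, so (I - K)^* = I - K^T = I - v u^T, and (I - v u^T) v = v - v (u·v) = 0; hence ker((I - K)^*) = span{v} = span{(-2, 1, 1, 3)}. Therefore (I - K) x = y is solvable iff <y, v> = 0, i.e. iff -2y_1 + y_2 + y_3 + 3y_4 = 0. When this holds, K y = u (v·y) = 0, so (I - K) y = y and x = y is a particular solution; the full solution set is the line x = y + c·u = y + c·(1, 1, -1, 1), c ∈ C.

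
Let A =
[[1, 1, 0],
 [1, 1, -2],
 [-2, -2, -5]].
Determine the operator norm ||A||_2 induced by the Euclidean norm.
||A||_2 = sqrt((41 + sqrt(801))/2) ≈ 5.8865 (= sqrt(largest eigenvalue of A^T A))

||A||_2 = sigma_max(A) = sqrt(lambda_max(A^T A)). Form the symmetric matrix M = A^T A =
[[6, 6, 8],
 [6, 6, 8],
 [8, 8, 29]].
Its characteristic polynomial (trace, sum of principal 2x2 minors, determinant of M give the coefficients) is
  p(λ) = det(λ I - M) = λ^3 - 41λ^2 + 220λ.
The constant term is 0, so λ = 0 is a root. Dividing out λ leaves p(λ) = λ(λ^2 - 41λ + 220). For λ^2 - 41λ + 220 the discriminant is 801. It is nonnegative but not a perfect square, so the roots are real and irrational: λ = (41 ± sqrt(801))/2 ≈ 34.651, 6.349.
So the eigenvalues of A^T A are ≈ 0, 6.349, 34.651 (all ≥ 0, as they must be for A^T A). The largest is λ_max = (41 + sqrt(801))/2 ≈ 34.651, hence ||A||_2 = sqrt(λ_max) = sqrt((41 + sqrt(801))/2) ≈ 5.8865.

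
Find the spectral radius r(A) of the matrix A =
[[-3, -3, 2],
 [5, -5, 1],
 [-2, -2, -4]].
r(A) ≈ 5.7876

The eigenvalues of A are the roots of its characteristic polynomial. With M = A (coefficients from the trace, the sum of principal 2x2 minors, and det A):
  p(λ) = det(λ I - M) = λ^3 + 12λ^2 + 68λ + 160.
No integer candidate from the rational root theorem (±divisors of 160) is a root, so the roots are irrational. The cubic discriminant is Δ = -38912 < 0, so there is one real root and a complex-conjugate pair. p(-5) = -5 and p(-4) = 16 have opposite signs, so a root lies in (-5, -4); Newton's method refines it to λ ≈ -4.7766. Dividing out (λ - (-4.7766)) leaves approximately λ^2 + 7.2234λ + 33.4967. For λ^2 + 7.2234λ + 33.4967 the discriminant is -81.8092. It is negative, so the remaining roots are the complex-conjugate pair λ ≈ -3.6117 ± 4.5224i. Their product equals the constant term, so |λ|^2 ≈ 33.4967 and |λ| ≈ 5.7876.
Thus the eigenvalues (to 4 decimals) are -4.7766 (modulus 4.7766); -3.6117 ± 4.5224i (modulus 5.7876). The spectral radius is the largest modulus: r(A) ≈ 5.7876. (Cross-check: r(A) ≤ ||A||_2 ≈ 7.1867; equality holds whenever A is normal, though it can also hold for some non-normal A.)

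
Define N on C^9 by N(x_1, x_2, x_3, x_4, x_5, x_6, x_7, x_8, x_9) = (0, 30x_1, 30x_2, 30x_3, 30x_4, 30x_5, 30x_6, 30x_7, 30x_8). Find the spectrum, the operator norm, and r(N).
sigma(N) = {0}; ||N|| = 30; r(N) = 0. (N is nilpotent with N^9 = 0.)

On C^9, N is a strictly lower-triangular matrix with 30 on the subdiagonal and zeros elsewhere, so its characteristic polynomial is lambda^9 and every eigenvalue is 0: sigma(N) = {0}. For the operator norm, N e_i = 30e_{i+1} for i = 1, ..., 8 and N e_9 = 0, so the singular values of N are 30 (with multiplicity 8) and 0; hence ||N|| = 30. The spectral radius r(N) = max|lambda| = 0. Note ||N|| > r(N) — characteristic of non-normal nilpotent operators. Indeed N^9 = 0.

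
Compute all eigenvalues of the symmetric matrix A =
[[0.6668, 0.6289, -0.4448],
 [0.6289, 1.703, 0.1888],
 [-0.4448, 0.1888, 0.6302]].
sigma(A) ≈ {0, 1, 2}

A is real symmetric, so its spectrum consists of real eigenvalues. Expanding the characteristic polynomial of the displayed matrix gives
  det(λ I - A) = p(λ) = λ^3 + (-3)λ^2 + (2)λ + (0).
Solving p(λ) = 0 yields eigenvalues ≈ 0, 1, 2. (A is shown rounded to 4 decimals, so these recover the underlying integer eigenvalues to within that precision.)
Verification: the trace of A = 3 equals the sum of eigenvalues 3, and det(A) ≈ 0.0000 matches the eigenvalue product 0.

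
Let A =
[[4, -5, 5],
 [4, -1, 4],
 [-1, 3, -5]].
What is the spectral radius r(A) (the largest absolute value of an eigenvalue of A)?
r(A) ≈ 5.1567

The eigenvalues of A are the roots of its characteristic polynomial. With M = A (coefficients from the trace, the sum of principal 2x2 minors, and det A):
  p(λ) = det(λ I - M) = λ^3 + 2λ^2 - 6λ + 53.
No integer candidate from the rational root theorem (±divisors of 53) is a root, so the roots are irrational. The cubic discriminant is Δ = -87979 < 0, so there is one real root and a complex-conjugate pair. p(-6) = -55 and p(-5) = 8 have opposite signs, so a root lies in (-6, -5); Newton's method refines it to λ ≈ -5.1567. Dividing out (λ - (-5.1567)) leaves approximately λ^2 - 3.1567λ + 10.2779. For λ^2 - 3.1567λ + 10.2779 the discriminant is -31.1472. It is negative, so the remaining roots are the complex-conjugate pair λ ≈ 1.5783 ± 2.7905i. Their product equals the constant term, so |λ|^2 ≈ 10.2779 and |λ| ≈ 3.2059.
Thus the eigenvalues (to 4 decimals) are -5.1567 (modulus 5.1567); 1.5783 ± 2.7905i (modulus 3.2059). The spectral radius is the largest modulus: r(A) ≈ 5.1567. (Cross-check: r(A) ≤ ||A||_2 ≈ 11.122; equality holds whenever A is normal, though it can also hold for some non-normal A.)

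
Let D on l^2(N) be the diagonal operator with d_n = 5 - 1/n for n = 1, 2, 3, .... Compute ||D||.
||D|| = 5

For a diagonal operator on l^2 with entries d_n, ||D|| = sup_n |d_n|. Here d_1 = 4, d_2 = 9/2, ..., and d_n = 5 - 1/n increases monotonically toward 5. All terms lie in [4, 5), so |d_n| = d_n and the supremum is the limit 5, which is not attained by any individual d_n. Hence ||D|| = 5.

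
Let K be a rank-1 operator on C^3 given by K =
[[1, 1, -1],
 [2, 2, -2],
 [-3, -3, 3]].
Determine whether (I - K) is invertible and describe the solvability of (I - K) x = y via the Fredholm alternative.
(I - K) is invertible (det(I - K) = -5 ≠ 0), so for every y in C^3 the equation (I - K) x = y has a unique solution.

K has rank 1, so it is an outer product K = u v^T: every row of K is a multiple of one row vector. Reading off the entries, u = (-1, -2, 3) and v = (-1, -1, 1) (row i of K equals u_i·v^T). A rank-one matrix u v^T satisfies K u = u (v·u) and kills the (2)-dimensional subspace v^⊥, so its characteristic polynomial is lambda^2 (lambda - v·u) with v·u = tr K = 6. Hence the eigenvalues of I - K are 1 (multiplicity 2) and 1 - (6) = -5, so det(I - K) = -5. (Direct check: I - K =
[[0, -1, 1],
 [-2, -1, 2],
 [3, 3, -2]]
has determinant -5.) The finite-dimensional Fredholm alternative says: either (I - K) is invertible, or ker(I - K) ≠ {0} and then range(I - K) = ker((I - K)^*)^⊥, with dim ker(I - K) = dim ker((I - K)^*). Since det(I - K) ≠ 0, 1 is not an eigenvalue of K and ker(I - K) = {0}, so we are in the first case: for every y there is a unique x = (I - K)^(-1) y. Explicitly, by the Sherman–Morrison formula, (I - u v^T)^(-1) = I + u v^T/(1 - v·u), i.e. (I - K)^(-1) = I + K/(-5).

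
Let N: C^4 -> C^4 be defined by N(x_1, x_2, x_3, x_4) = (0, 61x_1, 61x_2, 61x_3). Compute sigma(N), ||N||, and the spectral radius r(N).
sigma(N) = {0}; ||N|| = 61; r(N) = 0. (N is nilpotent with N^4 = 0.)

On C^4, N is a strictly lower-triangular matrix with 61 on the subdiagonal and zeros elsewhere, so its characteristic polynomial is lambda^4 and every eigenvalue is 0: sigma(N) = {0}. For the operator norm, N e_i = 61e_{i+1} for i = 1, ..., 3 and N e_4 = 0, so the singular values of N are 61 (with multiplicity 3) and 0; hence ||N|| = 61. The spectral radius r(N) = max|lambda| = 0. Note ||N|| > r(N) — characteristic of non-normal nilpotent operators. Indeed N^4 = 0.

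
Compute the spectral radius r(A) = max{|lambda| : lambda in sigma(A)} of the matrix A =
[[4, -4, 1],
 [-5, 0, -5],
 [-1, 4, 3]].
r(A) ≈ 4.5495

The eigenvalues of A are the roots of its characteristic polynomial. With M = A (coefficients from the trace, the sum of principal 2x2 minors, and det A):
  p(λ) = det(λ I - M) = λ^3 - 7λ^2 + 13λ + 20.
No integer candidate from the rational root theorem (±divisors of 20) is a root, so the roots are irrational. The cubic discriminant is Δ = -16627 < 0, so there is one real root and a complex-conjugate pair. p(-1) = -1 and p(0) = 20 have opposite signs, so a root lies in (-1, 0); Newton's method refines it to λ ≈ -0.9663. Dividing out (λ - (-0.9663)) leaves approximately λ^2 - 7.9663λ + 20.6977. For λ^2 - 7.9663λ + 20.6977 the discriminant is -19.3292. It is negative, so the remaining roots are the complex-conjugate pair λ ≈ 3.9831 ± 2.1982i. Their product equals the constant term, so |λ|^2 ≈ 20.6977 and |λ| ≈ 4.5495.
Thus the eigenvalues (to 4 decimals) are -0.9663 (modulus 0.9663); 3.9831 ± 2.1982i (modulus 4.5495). The spectral radius is the largest modulus: r(A) ≈ 4.5495. (Cross-check: r(A) ≤ ||A||_2 ≈ 8.2459; equality holds whenever A is normal, though it can also hold for some non-normal A.)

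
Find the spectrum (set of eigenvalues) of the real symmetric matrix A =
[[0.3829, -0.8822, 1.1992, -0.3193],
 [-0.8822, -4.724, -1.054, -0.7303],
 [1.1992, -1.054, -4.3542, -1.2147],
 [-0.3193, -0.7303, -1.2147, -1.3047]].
sigma(A) ≈ {-6, -4, -1, 1}

A is real symmetric, so its spectrum consists of real eigenvalues. Expanding the characteristic polynomial of the displayed matrix gives
  det(λ I - A) = p(λ) = λ^4 + (10)λ^3 + (23)λ^2 + (-10)λ + (-24).
Solving p(λ) = 0 yields eigenvalues ≈ -6, -4, -1, 1. (A is shown rounded to 4 decimals, so these recover the underlying integer eigenvalues to within that precision.)
Verification: the trace of A = -10 equals the sum of eigenvalues -10, and det(A) ≈ -23.9994 matches the eigenvalue product -24.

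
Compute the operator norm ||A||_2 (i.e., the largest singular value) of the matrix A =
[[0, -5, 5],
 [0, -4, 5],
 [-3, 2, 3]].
||A||_2 ≈ 9.578 (= sqrt(largest eigenvalue of A^T A))

||A||_2 = sigma_max(A) = sqrt(lambda_max(A^T A)). Form the symmetric matrix M = A^T A =
[[9, -6, -9],
 [-6, 45, -39],
 [-9, -39, 59]].
Its characteristic polynomial (trace, sum of principal 2x2 minors, determinant of M give the coefficients) is
  p(λ) = det(λ I - M) = λ^3 - 113λ^2 + 1953λ - 225.
No integer candidate from the rational root theorem (±divisors of 225) is a root, so the roots are irrational. The cubic discriminant is Δ = 18500850288 > 0, so there are three distinct real roots. p(0) = -225 and p(1) = 1616 have opposite signs, so a root lies in (0, 1); Newton's method refines it to λ ≈ 0.116. p(21) = 216 and p(22) = -1303 have opposite signs, so a root lies in (21, 22); Newton's method refines it to λ ≈ 21.1462. p(91) = -4684 and p(92) = 1707 have opposite signs, so a root lies in (91, 92); Newton's method refines it to λ ≈ 91.7378. Check (Vieta): the three roots sum to 113, matching tr M = 113.
So the eigenvalues of A^T A are ≈ 0.116, 21.1462, 91.7378 (all ≥ 0, as they must be for A^T A). The largest is λ_max ≈ 91.7378, hence ||A||_2 = sqrt(λ_max) ≈ 9.578.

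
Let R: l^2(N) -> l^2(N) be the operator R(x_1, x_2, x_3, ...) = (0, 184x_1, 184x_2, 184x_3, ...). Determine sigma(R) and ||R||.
sigma(R) = closed disk {z in C : |z| ≤ 184}; ||R|| = 184

Note R = 184·U where U is the unit right shift (U x)_k = x_{k-1} (with x_0 := 0); so ||R|| = 184||U|| and sigma(R) = 184·sigma(U). ||R x||^2 = sum_{k≥1} |184x_k|^2 = 33856||x||^2, so ||R|| = 184 and sigma(R) ⊂ {|z| ≤ 184}. For any |lambda| < 184, the equation (R - lambda I) x = 0 forces x_1 = 0, then 184x_k = lambda x_{k+1} ⇒ x = 0, so R has no eigenvalues. But (R - lambda I) is not surjective for |lambda| < 184: solving (R - lambda I) x = e_1 would require x_n proportional to (lambda/184)^(-n), which is not in l^2. So every |lambda| < 184 lies in the residual spectrum. The boundary |lambda| = 184 is in the approximate point spectrum (the spectrum is closed). Hence sigma(R) is the closed disk of radius 184.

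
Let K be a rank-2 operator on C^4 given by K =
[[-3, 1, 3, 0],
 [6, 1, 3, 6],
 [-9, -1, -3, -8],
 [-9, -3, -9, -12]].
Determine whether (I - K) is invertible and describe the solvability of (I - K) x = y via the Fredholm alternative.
(I - K) is invertible (det(I - K) = 51 ≠ 0), so for every y in C^4 the equation (I - K) x = y has a unique solution.

K has rank 2 and factors as K = U V^T = u1 v1^T + u2 v2^T with u1 = (-1, -1, 1, 3), v1 = (0, -1, -3, -2), u2 = (-1, 2, -3, -3), v2 = (3, 0, 0, 2) (multiplying out reproduces the displayed K). The nonzero eigenvalues of U V^T coincide with those of the 2 x 2 matrix G = V^T U = [[v1·u1, v1·u2], [v2·u1, v2·u2]] = [[-8, 13], [3, -9]], and by the Sylvester determinant identity det(I_4 - U V^T) = det(I_2 - V^T U) = det([[9, -13], [-3, 10]]) = (9)(10) - (-13)(-3) = 51. (Direct check: I - K =
[[4, -1, -3, 0],
 [-6, 0, -3, -6],
 [9, 1, 4, 8],
 [9, 3, 9, 13]]
has determinant 51.) The finite-dimensional Fredholm alternative says: either (I - K) is invertible, or ker(I - K) ≠ {0} and then range(I - K) = ker((I - K)^*)^⊥, with dim ker(I - K) = dim ker((I - K)^*). Since det(I - K) ≠ 0, 1 is not an eigenvalue of K and ker(I - K) = {0}, so we are in the first case: for every y there is a unique x = (I - K)^(-1) y. (Explicitly, by the Woodbury identity, (I - U V^T)^(-1) = I + U (I_2 - G)^(-1) V^T.)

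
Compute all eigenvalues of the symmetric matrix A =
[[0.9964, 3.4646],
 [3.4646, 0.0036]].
sigma(A) ≈ {-3, 4}

A is real symmetric, so its spectrum consists of real eigenvalues. Expanding the characteristic polynomial of the displayed matrix gives
  det(λ I - A) = p(λ) = λ^2 + (-1)λ + (-12).
Solving p(λ) = 0 yields eigenvalues ≈ -3, 4. (A is shown rounded to 4 decimals, so these recover the underlying integer eigenvalues to within that precision.)
Verification: the trace of A = 1 equals the sum of eigenvalues 1, and det(A) ≈ -11.9999 matches the eigenvalue product -12.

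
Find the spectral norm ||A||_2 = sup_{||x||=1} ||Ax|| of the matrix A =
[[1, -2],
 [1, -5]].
||A||_2 = sqrt((31 + sqrt(925))/2) ≈ 5.5414 (= sqrt(largest eigenvalue of A^T A))

||A||_2 = sigma_max(A) = sqrt(lambda_max(A^T A)). Form the symmetric matrix M = A^T A =
[[2, -7],
 [-7, 29]].
Its characteristic polynomial (trace, determinant of M give the coefficients) is
  p(λ) = det(λ I - M) = λ^2 - 31λ + 9.
For λ^2 - 31λ + 9 the discriminant is 925. It is nonnegative but not a perfect square, so the roots are real and irrational: λ = (31 ± sqrt(925))/2 ≈ 30.7069, 0.2931.
So the eigenvalues of A^T A are ≈ 0.2931, 30.7069 (all ≥ 0, as they must be for A^T A). The largest is λ_max = (31 + sqrt(925))/2 ≈ 30.7069, hence ||A||_2 = sqrt(λ_max) = sqrt((31 + sqrt(925))/2) ≈ 5.5414.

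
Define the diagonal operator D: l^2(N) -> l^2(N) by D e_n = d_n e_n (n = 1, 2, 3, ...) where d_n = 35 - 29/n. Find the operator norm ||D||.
||D|| = 35

For a diagonal operator on l^2 with entries d_n, ||D|| = sup_n |d_n|. Here d_1 = 6, d_2 = 41/2, ..., and d_n = 35 - 29/n increases monotonically toward 35. All terms lie in [6, 35), so |d_n| = d_n and the supremum is the limit 35, which is not attained by any individual d_n. Hence ||D|| = 35.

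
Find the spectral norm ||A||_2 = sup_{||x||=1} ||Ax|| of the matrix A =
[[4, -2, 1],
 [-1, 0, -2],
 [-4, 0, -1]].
||A||_2 ≈ 6.1866 (= sqrt(largest eigenvalue of A^T A))

||A||_2 = sigma_max(A) = sqrt(lambda_max(A^T A)). Form the symmetric matrix M = A^T A =
[[33, -8, 10],
 [-8, 4, -2],
 [10, -2, 6]].
Its characteristic polynomial (trace, sum of principal 2x2 minors, determinant of M give the coefficients) is
  p(λ) = det(λ I - M) = λ^3 - 43λ^2 + 186λ - 196.
No integer candidate from the rational root theorem (±divisors of 196) is a root, so the roots are irrational. The cubic discriminant is Δ = 3074804 > 0, so there are three distinct real roots. p(1) = -52 and p(2) = 12 have opposite signs, so a root lies in (1, 2); Newton's method refines it to λ ≈ 1.6828. p(3) = 2 and p(4) = -76 have opposite signs, so a root lies in (3, 4); Newton's method refines it to λ ≈ 3.043. p(38) = -348 and p(39) = 974 have opposite signs, so a root lies in (38, 39); Newton's method refines it to λ ≈ 38.2741. Check (Vieta): the three roots sum to 43, matching tr M = 43.
So the eigenvalues of A^T A are ≈ 1.6828, 3.043, 38.2741 (all ≥ 0, as they must be for A^T A). The largest is λ_max ≈ 38.2741, hence ||A||_2 = sqrt(λ_max) ≈ 6.1866.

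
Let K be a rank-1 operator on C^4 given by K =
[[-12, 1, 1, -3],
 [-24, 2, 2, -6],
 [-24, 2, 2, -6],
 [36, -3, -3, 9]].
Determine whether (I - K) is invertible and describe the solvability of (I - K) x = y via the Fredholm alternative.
(I - K) is singular (det(I - K) = 0, i.e. 1 ∈ sigma(K)). (I - K) x = y is solvable iff y ⊥ ker((I - K)^*) = span{(-12, 1, 1, -3)}, i.e. iff -12y_1 + y_2 + y_3 - 3y_4 = 0. When solvable, the solutions are x = y + c·(1, 2, 2, -3), c arbitrary (ker(I - K) = span{(1, 2, 2, -3)}, dimension 1).

K has rank 1, so it is an outer product K = u v^T: every row of K is a multiple of one row vector. Reading off the entries, u = (1, 2, 2, -3) and v = (-12, 1, 1, -3) (row i of K equals u_i·v^T). A rank-one matrix u v^T satisfies K u = u (v·u) and kills the (3)-dimensional subspace v^⊥, so its characteristic polynomial is lambda^3 (lambda - v·u) with v·u = tr K = 1. Hence the eigenvalues of I - K are 1 (multiplicity 3) and 1 - (1) = 0, so det(I - K) = 0. (Direct check: I - K =
[[13, -1, -1, 3],
 [24, -1, -2, 6],
 [24, -2, -1, 6],
 [-36, 3, 3, -8]]
has determinant 0.) So 1 is an eigenvalue of K and (I - K) is not invertible. The finite-dimensional Fredholm alternative says: either (I - K) is invertible, or ker(I - K) ≠ {0} and then range(I - K) = ker((I - K)^*)^⊥, with dim ker(I - K) = dim ker((I - K)^*). We are in the second case, so we need both kernels. Kernel of I - K: (I - K) u = u - u (v·u) = u - u = 0, so ker(I - K) = span{u} = span{(1, 2, 2, -3)} (it is exactly 1-dimensional because rank(I - K) = 3). Kernel of the adjoint: K is real, so (I - K)^* = I - K^T = I - v u^T, and (I - v u^T) v = v - v (u·v) = 0; hence ker((I - K)^*) = span{v} = span{(-12, 1, 1, -3)}. Therefore (I - K) x = y is solvable iff <y, v> = 0, i.e. iff -12y_1 + y_2 + y_3 - 3y_4 = 0. When this holds, K y = u (v·y) = 0, so (I - K) y = y and x = y is a particular solution; the full solution set is the line x = y + c·u = y + c·(1, 2, 2, -3), c ∈ C.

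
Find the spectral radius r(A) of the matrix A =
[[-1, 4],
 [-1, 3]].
r(A) = 1

The eigenvalues of A are the roots of its characteristic polynomial. With M = A (coefficients from the trace and determinant):
  p(λ) = det(λ I - M) = λ^2 - 2λ + 1.
For λ^2 - 2λ + 1 the discriminant is 0. It is a perfect square (0^2), so the roots are rational: λ = (2 ± 0)/2 = 1, 1.
Thus the eigenvalues (to 4 decimals) are 1 (modulus 1). The spectral radius is the largest modulus: r(A) = 1. (Cross-check: r(A) ≤ ||A||_2 ≈ 5.1926; equality holds whenever A is normal, though it can also hold for some non-normal A.)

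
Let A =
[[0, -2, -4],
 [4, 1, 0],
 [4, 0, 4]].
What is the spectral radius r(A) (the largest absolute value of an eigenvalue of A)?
r(A) ≈ 4.6735

The eigenvalues of A are the roots of its characteristic polynomial. With M = A (coefficients from the trace, the sum of principal 2x2 minors, and det A):
  p(λ) = det(λ I - M) = λ^3 - 5λ^2 + 28λ - 48.
No integer candidate from the rational root theorem (±divisors of 48) is a root, so the roots are irrational. The cubic discriminant is Δ = -33456 < 0, so there is one real root and a complex-conjugate pair. p(2) = -4 and p(3) = 18 have opposite signs, so a root lies in (2, 3); Newton's method refines it to λ ≈ 2.1977. Dividing out (λ - (2.1977)) leaves approximately λ^2 - 2.8023λ + 21.8414. For λ^2 - 2.8023λ + 21.8414 the discriminant is -79.5125. It is negative, so the remaining roots are the complex-conjugate pair λ ≈ 1.4012 ± 4.4585i. Their product equals the constant term, so |λ|^2 ≈ 21.8414 and |λ| ≈ 4.6735.
Thus the eigenvalues (to 4 decimals) are 2.1977 (modulus 2.1977); 1.4012 ± 4.4585i (modulus 4.6735). The spectral radius is the largest modulus: r(A) ≈ 4.6735. (Cross-check: r(A) ≤ ||A||_2 ≈ 7.0443; equality holds whenever A is normal, though it can also hold for some non-normal A.)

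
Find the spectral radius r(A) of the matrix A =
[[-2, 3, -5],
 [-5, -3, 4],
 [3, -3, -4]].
r(A) = sqrt(48) ≈ 6.9282

The eigenvalues of A are the roots of its characteristic polynomial. With M = A (coefficients from the trace, the sum of principal 2x2 minors, and det A):
  p(λ) = det(λ I - M) = λ^3 + 9λ^2 + 68λ + 192.
By the rational root theorem any rational root is an integer divisor of 192. Testing λ = -4: p(-4) = -64 + 144 - 272 + 192 = 0, so λ = -4 is a root. Dividing out (λ + 4) leaves p(λ) = (λ + 4)(λ^2 + 5λ + 48). For λ^2 + 5λ + 48 the discriminant is -167. It is negative, so the roots are the complex-conjugate pair λ = -5/2 ± (sqrt(167)/2) i ≈ -2.5 ± 6.4614i. For a conjugate pair the product of the roots equals the constant term, so |λ|^2 = 48 and |λ| = sqrt(48) ≈ 6.9282.
Thus the eigenvalues (to 4 decimals) are -2.5 ± 6.4614i (modulus 6.9282); -4 (modulus 4). The spectral radius is the largest modulus: r(A) = sqrt(48) ≈ 6.9282. (Cross-check: r(A) ≤ ||A||_2 ≈ 8.6511; equality holds whenever A is normal, though it can also hold for some non-normal A.)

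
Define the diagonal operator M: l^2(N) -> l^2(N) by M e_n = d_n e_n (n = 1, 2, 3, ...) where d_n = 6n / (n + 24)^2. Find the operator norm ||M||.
||M|| = 1/16 (attained at n = 24)

For M diagonal, ||M|| = sup_n |d_n|. Treat f(x) = 6x / (x + 24)^2 for real x > 0. By the quotient rule, f'(x) = 6(24 - x)/(x + 24)^3, which is positive for x < 24 and negative for x > 24. So f has a unique maximum at x = 24, and since 24 is a positive integer, the supremum over n ≥ 1 is attained at n = 24: d_24 = 6·24/(24 + 24)^2 = 6·24/2304 = 1/16. Hence ||M|| = 1/16.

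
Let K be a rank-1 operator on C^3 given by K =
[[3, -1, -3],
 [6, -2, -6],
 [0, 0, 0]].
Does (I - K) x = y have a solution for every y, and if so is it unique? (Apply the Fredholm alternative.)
(I - K) is singular (det(I - K) = 0, i.e. 1 ∈ sigma(K)). (I - K) x = y is solvable iff y ⊥ ker((I - K)^*) = span{(3, -1, -3)}, i.e. iff 3y_1 - y_2 - 3y_3 = 0. When solvable, the solutions are x = y + c·(1, 2, 0), c arbitrary (ker(I - K) = span{(1, 2, 0)}, dimension 1).

K has rank 1, so it is an outer product K = u v^T: every row of K is a multiple of one row vector. Reading off the entries, u = (1, 2, 0) and v = (3, -1, -3) (row i of K equals u_i·v^T). A rank-one matrix u v^T satisfies K u = u (v·u) and kills the (2)-dimensional subspace v^⊥, so its characteristic polynomial is lambda^2 (lambda - v·u) with v·u = tr K = 1. Hence the eigenvalues of I - K are 1 (multiplicity 2) and 1 - (1) = 0, so det(I - K) = 0. (Direct check: I - K =
[[-2, 1, 3],
 [-6, 3, 6],
 [0, 0, 1]]
has determinant 0.) So 1 is an eigenvalue of K and (I - K) is not invertible. The finite-dimensional Fredholm alternative says: either (I - K) is invertible, or ker(I - K) ≠ {0} and then range(I - K) = ker((I - K)^*)^⊥, with dim ker(I - K) = dim ker((I - K)^*). We are in the second case, so we need both kernels. Kernel of I - K: (I - K) u = u - u (v·u) = u - u = 0, so ker(I - K) = span{u} = span{(1, 2, 0)} (it is exactly 1-dimensional because rank(I - K) = 2). Kernel of the adjoint: K is real, so (I - K)^* = I - K^T = I - v u^T, and (I - v u^T) v = v - v (u·v) = 0; hence ker((I - K)^*) = span{v} = span{(3, -1, -3)}. Therefore (I - K) x = y is solvable iff <y, v> = 0, i.e. iff 3y_1 - y_2 - 3y_3 = 0. When this holds, K y = u (v·y) = 0, so (I - K) y = y and x = y is a particular solution; the full solution set is the line x = y + c·u = y + c·(1, 2, 0), c ∈ C.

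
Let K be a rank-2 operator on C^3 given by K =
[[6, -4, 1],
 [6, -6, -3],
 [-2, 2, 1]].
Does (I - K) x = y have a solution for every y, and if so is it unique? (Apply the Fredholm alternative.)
(I - K) is invertible (det(I - K) = -4 ≠ 0), so for every y in C^3 the equation (I - K) x = y has a unique solution.

K has rank 2 and factors as K = U V^T = u1 v1^T + u2 v2^T with u1 = (-1, -3, 1), v1 = (0, 1, 2), u2 = (3, 3, -1), v2 = (2, -1, 1) (multiplying out reproduces the displayed K). The nonzero eigenvalues of U V^T coincide with those of the 2 x 2 matrix G = V^T U = [[v1·u1, v1·u2], [v2·u1, v2·u2]] = [[-1, 1], [2, 2]], and by the Sylvester determinant identity det(I_3 - U V^T) = det(I_2 - V^T U) = det([[2, -1], [-2, -1]]) = (2)(-1) - (-1)(-2) = -4. (Direct check: I - K =
[[-5, 4, -1],
 [-6, 7, 3],
 [2, -2, 0]]
has determinant -4.) The finite-dimensional Fredholm alternative says: either (I - K) is invertible, or ker(I - K) ≠ {0} and then range(I - K) = ker((I - K)^*)^⊥, with dim ker(I - K) = dim ker((I - K)^*). Since det(I - K) ≠ 0, 1 is not an eigenvalue of K and ker(I - K) = {0}, so we are in the first case: for every y there is a unique x = (I - K)^(-1) y. (Explicitly, by the Woodbury identity, (I - U V^T)^(-1) = I + U (I_2 - G)^(-1) V^T.)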